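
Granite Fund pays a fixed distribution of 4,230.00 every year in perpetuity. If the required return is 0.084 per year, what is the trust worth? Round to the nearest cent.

50357.14

Level perpetuity: PV = C / r = 4,230.00 / 0.084 = 50,357.14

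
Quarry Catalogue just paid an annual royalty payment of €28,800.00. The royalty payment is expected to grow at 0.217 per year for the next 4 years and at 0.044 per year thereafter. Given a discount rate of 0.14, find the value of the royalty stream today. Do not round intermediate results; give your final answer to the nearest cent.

D_1 = 35049.60000
D_2 = 42655.36320
D_3 = 51911.57701
D_4 = 63176.38923
Terminal value at year 4: TV = D_4×(1+g_2)/(r−g_2) = 65956.15035/0.096 = 687043.23284
P_0 = D_1/(1+r)^1 + D_2/(1+r)^2 + D_3/(1+r)^3 + D_4/(1+r)^4 + TV/(1+r)^4
    = 30745.26316 + 32821.91690 + 35038.83585 + 37405.49406 + 406784.74786 = 542796.25782

€542796.26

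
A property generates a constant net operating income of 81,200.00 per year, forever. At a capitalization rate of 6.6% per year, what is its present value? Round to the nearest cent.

Level perpetuity: PV = C / r = 81,200.00 / 0.066 = 1,230,303.03

1230303.03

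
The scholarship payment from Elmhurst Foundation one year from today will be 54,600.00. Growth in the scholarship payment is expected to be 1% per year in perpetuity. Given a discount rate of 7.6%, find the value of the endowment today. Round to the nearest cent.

827272.73

Growing perpetuity: P = D₁ / (r − g) = 54,600.0000 / (0.076 − 0.01) = 827,272.73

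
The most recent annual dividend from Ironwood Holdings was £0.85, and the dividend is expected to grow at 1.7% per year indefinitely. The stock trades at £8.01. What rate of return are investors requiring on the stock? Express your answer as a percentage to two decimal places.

D₁ = £0.85 × 1.017 = £0.8645
P = D₁/(r − g) ⇒ r = D₁/P + g = £0.8645/£8.01 + 0.017 = 0.107921 + 0.017 = 0.124921

12.49%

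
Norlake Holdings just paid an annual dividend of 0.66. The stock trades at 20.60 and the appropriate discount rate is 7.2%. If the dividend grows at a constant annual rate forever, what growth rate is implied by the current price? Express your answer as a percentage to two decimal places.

P = D₀(1+g)/(r−g) ⇒ P(r−g) = D₀(1+g) ⇒ g(P+D₀) = P·r − D₀
g = (P·r − D₀)/(P + D₀) = (20.60×0.072 − 0.66) / (20.60 + 0.66) = 0.038721

3.87%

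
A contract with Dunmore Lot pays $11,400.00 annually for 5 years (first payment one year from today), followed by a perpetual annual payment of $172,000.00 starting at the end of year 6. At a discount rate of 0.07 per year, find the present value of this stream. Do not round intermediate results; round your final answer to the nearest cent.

PV of 5-year annuity: $11,400.00 × [1 − (1+0.07)^−5] / 0.07 = 46742.25077
Perpetuity value at year 5: $172,000.00 / 0.07 = 2457142.85714
PV of perpetuity: 2457142.85714 / (1+0.07)^5 = 1751908.89816
Total PV = 46742.25077 + 1751908.89816 = 1798651.14893

$1798651.15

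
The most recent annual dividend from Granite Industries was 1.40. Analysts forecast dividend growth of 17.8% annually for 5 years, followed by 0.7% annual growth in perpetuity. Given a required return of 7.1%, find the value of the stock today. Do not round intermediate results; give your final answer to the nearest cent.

44.86

D_1 = 1.64920
D_2 = 1.94276
D_3 = 2.28857
D_4 = 2.69593
D_5 = 3.17581
Terminal value at year 5: TV = D_5×(1+g_2)/(r−g_2) = 3.19804/0.064 = 49.96938
P_0 = D_1/(1+r)^1 + D_2/(1+r)^2 + D_3/(1+r)^3 + D_4/(1+r)^4 + D_5/(1+r)^5 + TV/(1+r)^5
    = 1.53987 + 1.69371 + 1.86293 + 2.04904 + 2.25376 + 35.46146 = 44.86077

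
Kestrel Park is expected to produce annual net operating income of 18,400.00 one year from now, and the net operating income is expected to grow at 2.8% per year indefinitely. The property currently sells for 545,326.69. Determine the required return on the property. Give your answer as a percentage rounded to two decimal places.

P = D₁/(r − g) ⇒ r = D₁/P + g = 18,400.0000/545,326.69 + 0.028 = 0.033741 + 0.028 = 0.061741

6.17%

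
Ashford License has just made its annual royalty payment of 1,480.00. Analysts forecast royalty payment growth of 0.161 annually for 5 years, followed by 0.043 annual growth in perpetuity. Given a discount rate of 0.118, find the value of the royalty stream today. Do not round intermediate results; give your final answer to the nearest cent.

33155.24

D_1 = 1718.28000
D_2 = 1994.92308
D_3 = 2316.10570
D_4 = 2688.99871
D_5 = 3121.92751
Terminal value at year 5: TV = D_5×(1+g_2)/(r−g_2) = 3256.17039/0.075 = 43415.60518
P_0 = D_1/(1+r)^1 + D_2/(1+r)^2 + D_3/(1+r)^3 + D_4/(1+r)^4 + D_5/(1+r)^5 + TV/(1+r)^5
    = 1536.92308 + 1596.03550 + 1657.42148 + 1721.16846 + 1787.36725 + 24856.32057 = 33155.23635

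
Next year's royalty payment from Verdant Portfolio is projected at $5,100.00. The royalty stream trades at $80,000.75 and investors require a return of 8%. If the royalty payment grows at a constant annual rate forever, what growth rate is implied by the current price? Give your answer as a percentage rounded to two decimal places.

1.63%

P = D₁/(r−g) ⇒ g = r − D₁/P = 0.08 − $5,100.00/$80,000.75 = 0.016251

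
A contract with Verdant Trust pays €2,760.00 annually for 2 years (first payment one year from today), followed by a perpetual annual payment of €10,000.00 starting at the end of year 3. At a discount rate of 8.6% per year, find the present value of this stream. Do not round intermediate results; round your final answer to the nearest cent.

€103473.67

PV of 2-year annuity: €2,760.00 × [1 − (1+0.086)^−2] / 0.086 = 4881.61737
Perpetuity value at year 2: €10,000.00 / 0.086 = 116279.06977
PV of perpetuity: 116279.06977 / (1+0.086)^2 = 98592.05031
Total PV = 4881.61737 + 98592.05031 = 103473.66768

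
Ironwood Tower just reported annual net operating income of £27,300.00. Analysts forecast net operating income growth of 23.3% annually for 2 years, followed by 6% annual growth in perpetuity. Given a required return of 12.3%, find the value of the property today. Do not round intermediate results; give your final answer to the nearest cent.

D_1 = 33660.90000
D_2 = 41503.88970
Terminal value at year 2: TV = D_2×(1+g_2)/(r−g_2) = 43994.12308/0.063 = 698319.41400
P_0 = D_1/(1+r)^1 + D_2/(1+r)^2 + TV/(1+r)^2
    = 29974.08727 + 32910.10650 + 553725.60143 = 616609.79519

£616609.80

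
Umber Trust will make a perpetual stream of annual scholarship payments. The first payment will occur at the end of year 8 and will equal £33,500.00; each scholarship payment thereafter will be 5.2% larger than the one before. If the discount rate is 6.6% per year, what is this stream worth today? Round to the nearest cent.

£1529735.48

Value at end of year 7: C₁ / (r − g) = £33,500.00 / (0.066 − 0.052) = £2,392,857.1429
Discount to today: PV = £2,392,857.1429 / (1 + 0.066)^7 = £2,392,857.1429 / 1.564229 = £1,529,735.48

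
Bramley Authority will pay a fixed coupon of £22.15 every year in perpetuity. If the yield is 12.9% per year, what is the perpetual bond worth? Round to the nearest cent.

£171.71

Level perpetuity: PV = C / r = £22.15 / 0.129 = £171.71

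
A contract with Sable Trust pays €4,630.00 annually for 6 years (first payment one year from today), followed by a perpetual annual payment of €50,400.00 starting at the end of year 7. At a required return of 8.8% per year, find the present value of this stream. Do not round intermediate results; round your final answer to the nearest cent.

€366176.68

PV of 6-year annuity: €4,630.00 × [1 − (1+0.088)^−6] / 0.088 = 20894.23760
Perpetuity value at year 6: €50,400.00 / 0.088 = 572727.27273
PV of perpetuity: 572727.27273 / (1+0.088)^6 = 345282.44007
Total PV = 20894.23760 + 345282.44007 = 366176.67767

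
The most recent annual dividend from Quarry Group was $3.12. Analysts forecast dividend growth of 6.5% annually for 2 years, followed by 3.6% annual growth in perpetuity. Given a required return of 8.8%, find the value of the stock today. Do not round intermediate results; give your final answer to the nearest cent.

D_1 = 3.32280
D_2 = 3.53878
Terminal value at year 2: TV = D_2×(1+g_2)/(r−g_2) = 3.66618/0.052 = 70.50343
P_0 = D_1/(1+r)^1 + D_2/(1+r)^2 + TV/(1+r)^2
    = 3.05404 + 2.98948 + 59.55969 = 65.60322

$65.60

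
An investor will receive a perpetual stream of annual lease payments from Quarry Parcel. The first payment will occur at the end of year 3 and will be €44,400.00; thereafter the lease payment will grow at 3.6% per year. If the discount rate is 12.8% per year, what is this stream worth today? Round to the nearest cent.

€379294.85

Value at end of year 2: C₁ / (r − g) = €44,400.00 / (0.128 − 0.036) = €482,608.6957
Discount to today: PV = €482,608.6957 / (1 + 0.128)^2 = €482,608.6957 / 1.272384 = €379,294.85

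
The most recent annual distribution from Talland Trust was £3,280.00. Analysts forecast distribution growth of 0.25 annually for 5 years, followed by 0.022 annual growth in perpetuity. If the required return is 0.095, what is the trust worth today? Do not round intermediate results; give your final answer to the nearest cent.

£113845.17

D_1 = 4100.00000
D_2 = 5125.00000
D_3 = 6406.25000
D_4 = 8007.81250
D_5 = 10009.76562
Terminal value at year 5: TV = D_5×(1+g_2)/(r−g_2) = 10229.98047/0.073 = 140136.71875
P_0 = D_1/(1+r)^1 + D_2/(1+r)^2 + D_3/(1+r)^3 + D_4/(1+r)^4 + D_5/(1+r)^5 + TV/(1+r)^5
    = 3744.29224 + 4274.30621 + 4879.34499 + 5570.02852 + 6358.48005 + 89018.72067 = 113845.17267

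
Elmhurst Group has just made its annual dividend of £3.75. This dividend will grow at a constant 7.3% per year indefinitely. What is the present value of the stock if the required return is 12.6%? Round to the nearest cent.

D₁ = D₀ × (1 + g) = £3.75 × 1.073 = £4.0238
Growing perpetuity: P = D₁ / (r − g) = £4.0238 / (0.126 − 0.073) = £75.92

£75.92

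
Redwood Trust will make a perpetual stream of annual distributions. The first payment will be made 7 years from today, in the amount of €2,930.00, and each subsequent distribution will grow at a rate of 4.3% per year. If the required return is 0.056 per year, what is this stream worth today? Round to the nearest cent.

€162532.70

Value at end of year 6: C₁ / (r − g) = €2,930.00 / (0.056 − 0.043) = €225,384.6154
Discount to today: PV = €225,384.6154 / (1 + 0.056)^6 = €225,384.6154 / 1.386703 = €162,532.70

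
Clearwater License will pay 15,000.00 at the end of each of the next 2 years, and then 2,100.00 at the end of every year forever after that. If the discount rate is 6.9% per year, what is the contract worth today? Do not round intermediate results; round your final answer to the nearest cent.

PV of 2-year annuity: 15,000.00 × [1 − (1+0.069)^−2] / 0.069 = 27157.90966
Perpetuity value at year 2: 2,100.00 / 0.069 = 30434.78261
PV of perpetuity: 30434.78261 / (1+0.069)^2 = 26632.67526
Total PV = 27157.90966 + 26632.67526 = 53790.58492

53790.58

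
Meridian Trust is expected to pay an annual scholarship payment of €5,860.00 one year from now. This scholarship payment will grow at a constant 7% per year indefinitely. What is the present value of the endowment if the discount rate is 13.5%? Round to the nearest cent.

Growing perpetuity: P = D₁ / (r − g) = €5,860.0000 / (0.135 − 0.07) = €90,153.85

€90153.85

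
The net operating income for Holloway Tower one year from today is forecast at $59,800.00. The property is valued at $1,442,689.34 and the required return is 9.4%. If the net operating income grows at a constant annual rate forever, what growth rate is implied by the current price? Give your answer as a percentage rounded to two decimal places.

P = D₁/(r−g) ⇒ g = r − D₁/P = 0.094 − $59,800.00/$1,442,689.34 = 0.052550

5.25%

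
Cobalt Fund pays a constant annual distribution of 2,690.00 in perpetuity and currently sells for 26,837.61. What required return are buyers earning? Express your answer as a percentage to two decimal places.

10.02%

P = C/r ⇒ r = C/P = 2,690.00/26,837.61 = 0.100232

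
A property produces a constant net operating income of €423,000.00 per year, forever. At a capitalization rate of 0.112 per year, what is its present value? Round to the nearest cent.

€3776785.71

Level perpetuity: PV = C / r = €423,000.00 / 0.112 = €3,776,785.71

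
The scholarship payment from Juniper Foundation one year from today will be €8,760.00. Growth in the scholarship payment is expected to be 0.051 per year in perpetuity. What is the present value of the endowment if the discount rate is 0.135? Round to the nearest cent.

Growing perpetuity: P = D₁ / (r − g) = €8,760.0000 / (0.135 − 0.051) = €104,285.71

€104285.71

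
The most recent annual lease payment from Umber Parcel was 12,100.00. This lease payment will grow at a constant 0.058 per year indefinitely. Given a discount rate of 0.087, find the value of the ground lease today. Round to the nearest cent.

441441.38

D₁ = D₀ × (1 + g) = 12,100.00 × 1.058 = 12,801.8000
Growing perpetuity: P = D₁ / (r − g) = 12,801.8000 / (0.087 − 0.058) = 441,441.38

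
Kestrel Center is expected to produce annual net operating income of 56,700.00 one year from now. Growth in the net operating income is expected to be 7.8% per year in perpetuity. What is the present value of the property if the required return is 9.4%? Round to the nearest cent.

3543750.00

Growing perpetuity: P = D₁ / (r − g) = 56,700.0000 / (0.094 − 0.078) = 3,543,750.00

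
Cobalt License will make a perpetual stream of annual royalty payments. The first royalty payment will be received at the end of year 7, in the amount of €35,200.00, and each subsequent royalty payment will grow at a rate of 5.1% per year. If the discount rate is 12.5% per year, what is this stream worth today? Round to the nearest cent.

Value at end of year 6: C₁ / (r − g) = €35,200.00 / (0.125 − 0.051) = €475,675.6757
Discount to today: PV = €475,675.6757 / (1 + 0.125)^6 = €475,675.6757 / 2.027287 = €234,636.63

€234636.63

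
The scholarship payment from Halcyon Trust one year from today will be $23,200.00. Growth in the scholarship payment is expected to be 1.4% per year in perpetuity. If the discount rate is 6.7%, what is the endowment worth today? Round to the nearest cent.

Growing perpetuity: P = D₁ / (r − g) = $23,200.0000 / (0.067 − 0.014) = $437,735.85

$437735.85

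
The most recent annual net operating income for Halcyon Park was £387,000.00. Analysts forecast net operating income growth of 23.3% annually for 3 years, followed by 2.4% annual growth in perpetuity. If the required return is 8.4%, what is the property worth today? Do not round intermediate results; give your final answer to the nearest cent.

£11230303.56

D_1 = 477171.00000
D_2 = 588351.84300
D_3 = 725437.82242
Terminal value at year 3: TV = D_3×(1+g_2)/(r−g_2) = 742848.33016/0.06 = 12380805.50262
P_0 = D_1/(1+r)^1 + D_2/(1+r)^2 + D_3/(1+r)^3 + TV/(1+r)^3
    = 440194.64945 + 500701.10956 + 569524.41706 + 9719883.38448 = 11230303.56055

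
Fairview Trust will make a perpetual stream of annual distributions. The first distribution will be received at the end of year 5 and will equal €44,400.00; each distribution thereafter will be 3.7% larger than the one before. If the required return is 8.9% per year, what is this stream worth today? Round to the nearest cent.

Value at end of year 4: C₁ / (r − g) = €44,400.00 / (0.089 − 0.037) = €853,846.1538
Discount to today: PV = €853,846.1538 / (1 + 0.089)^4 = €853,846.1538 / 1.406409 = €607,111.01

€607111.01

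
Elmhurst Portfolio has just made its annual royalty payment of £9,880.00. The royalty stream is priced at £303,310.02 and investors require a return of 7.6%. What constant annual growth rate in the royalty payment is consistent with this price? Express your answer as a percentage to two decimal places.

4.21%

P = D₀(1+g)/(r−g) ⇒ P(r−g) = D₀(1+g) ⇒ g(P+D₀) = P·r − D₀
g = (P·r − D₀)/(P + D₀) = (£303,310.02×0.076 − £9,880.00) / (£303,310.02 + £9,880.00) = 0.042056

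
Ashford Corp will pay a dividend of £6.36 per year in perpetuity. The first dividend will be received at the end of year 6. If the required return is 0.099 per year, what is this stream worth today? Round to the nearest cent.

Value at end of year 5: C / r = £6.36 / 0.099 = £64.2424
Discount to today: PV = £64.2424 / (1 + 0.099)^5 = £64.2424 / 1.603203 = £40.07

£40.07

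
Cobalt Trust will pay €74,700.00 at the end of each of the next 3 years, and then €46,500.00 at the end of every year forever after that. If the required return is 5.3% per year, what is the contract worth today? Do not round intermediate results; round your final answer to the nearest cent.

€953724.42

PV of 3-year annuity: €74,700.00 × [1 − (1+0.053)^−3] / 0.053 = 202288.46532
Perpetuity value at year 3: €46,500.00 / 0.053 = 877358.49057
PV of perpetuity: 877358.49057 / (1+0.053)^3 = 751435.95191
Total PV = 202288.46532 + 751435.95191 = 953724.41723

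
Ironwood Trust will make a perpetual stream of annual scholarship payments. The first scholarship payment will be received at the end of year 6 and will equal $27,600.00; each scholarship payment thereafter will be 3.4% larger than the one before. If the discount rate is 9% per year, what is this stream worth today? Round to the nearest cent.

Value at end of year 5: C₁ / (r − g) = $27,600.00 / (0.09 − 0.034) = $492,857.1429
Discount to today: PV = $492,857.1429 / (1 + 0.09)^5 = $492,857.1429 / 1.538624 = $320,323.33

$320323.33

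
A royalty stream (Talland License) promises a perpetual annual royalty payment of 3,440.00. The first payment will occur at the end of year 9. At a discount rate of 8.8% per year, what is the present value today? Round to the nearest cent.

19908.78

Value at end of year 8: C / r = 3,440.00 / 0.088 = 39,090.9091
Discount to today: PV = 39,090.9091 / (1 + 0.088)^8 = 39,090.9091 / 1.963501 = 19,908.78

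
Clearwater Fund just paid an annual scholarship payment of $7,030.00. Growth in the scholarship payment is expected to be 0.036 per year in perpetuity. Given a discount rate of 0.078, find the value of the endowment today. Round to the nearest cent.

D₁ = D₀ × (1 + g) = $7,030.00 × 1.036 = $7,283.0800
Growing perpetuity: P = D₁ / (r − g) = $7,283.0800 / (0.078 − 0.036) = $173,406.67

$173406.67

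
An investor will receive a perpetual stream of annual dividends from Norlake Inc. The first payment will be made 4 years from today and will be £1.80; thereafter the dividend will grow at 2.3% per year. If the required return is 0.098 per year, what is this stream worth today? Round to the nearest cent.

£18.13

Value at end of year 3: C₁ / (r − g) = £1.80 / (0.098 − 0.023) = £24.0000
Discount to today: PV = £24.0000 / (1 + 0.098)^3 = £24.0000 / 1.323753 = £18.13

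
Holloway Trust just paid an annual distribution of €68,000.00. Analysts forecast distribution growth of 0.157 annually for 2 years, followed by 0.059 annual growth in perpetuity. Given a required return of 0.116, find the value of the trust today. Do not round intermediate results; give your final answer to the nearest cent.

D_1 = 78676.00000
D_2 = 91028.13200
Terminal value at year 2: TV = D_2×(1+g_2)/(r−g_2) = 96398.79179/0.057 = 1691206.87347
P_0 = D_1/(1+r)^1 + D_2/(1+r)^2 + TV/(1+r)^2
    = 70498.20789 + 73088.19581 + 1357901.74320 = 1501488.14689

€1501488.15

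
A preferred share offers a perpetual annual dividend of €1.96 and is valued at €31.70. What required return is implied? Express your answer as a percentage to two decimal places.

6.18%

P = C/r ⇒ r = C/P = €1.96/€31.70 = 0.061830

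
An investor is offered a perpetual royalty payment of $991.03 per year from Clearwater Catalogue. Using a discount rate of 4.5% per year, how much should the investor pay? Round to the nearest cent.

Level perpetuity: PV = C / r = $991.03 / 0.045 = $22,022.89

$22022.89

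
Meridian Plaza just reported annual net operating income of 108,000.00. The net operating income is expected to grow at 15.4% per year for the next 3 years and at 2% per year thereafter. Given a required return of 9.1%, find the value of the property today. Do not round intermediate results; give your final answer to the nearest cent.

D_1 = 124632.00000
D_2 = 143825.32800
D_3 = 165974.42851
Terminal value at year 3: TV = D_3×(1+g_2)/(r−g_2) = 169293.91708/0.071 = 2384421.36736
P_0 = D_1/(1+r)^1 + D_2/(1+r)^2 + D_3/(1+r)^3 + TV/(1+r)^3
    = 114236.48029 + 120833.08731 + 127810.61664 + 1836152.52081 = 2199032.70506

2199032.71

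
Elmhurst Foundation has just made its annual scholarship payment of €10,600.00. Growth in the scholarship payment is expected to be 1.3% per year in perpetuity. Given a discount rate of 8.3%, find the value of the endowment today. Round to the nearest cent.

€153397.14

D₁ = D₀ × (1 + g) = €10,600.00 × 1.013 = €10,737.8000
Growing perpetuity: P = D₁ / (r − g) = €10,737.8000 / (0.083 − 0.013) = €153,397.14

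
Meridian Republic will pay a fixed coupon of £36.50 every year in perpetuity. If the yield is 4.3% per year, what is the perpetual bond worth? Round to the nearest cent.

Level perpetuity: PV = C / r = £36.50 / 0.043 = £848.84

£848.84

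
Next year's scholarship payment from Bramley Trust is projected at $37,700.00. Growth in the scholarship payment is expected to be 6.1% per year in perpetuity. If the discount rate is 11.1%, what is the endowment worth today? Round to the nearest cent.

Growing perpetuity: P = D₁ / (r − g) = $37,700.0000 / (0.111 − 0.061) = $754,000.00

$754000.00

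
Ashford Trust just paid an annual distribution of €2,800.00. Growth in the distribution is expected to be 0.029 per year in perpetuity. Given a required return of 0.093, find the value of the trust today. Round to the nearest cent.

€45018.75

D₁ = D₀ × (1 + g) = €2,800.00 × 1.029 = €2,881.2000
Growing perpetuity: P = D₁ / (r − g) = €2,881.2000 / (0.093 − 0.029) = €45,018.75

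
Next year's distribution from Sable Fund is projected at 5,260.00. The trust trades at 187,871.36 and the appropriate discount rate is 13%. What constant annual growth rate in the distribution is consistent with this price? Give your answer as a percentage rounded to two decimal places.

P = D₁/(r−g) ⇒ g = r − D₁/P = 0.13 − 5,260.00/187,871.36 = 0.102002

10.20%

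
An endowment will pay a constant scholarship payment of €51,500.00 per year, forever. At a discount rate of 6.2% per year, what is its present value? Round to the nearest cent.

€830645.16

Level perpetuity: PV = C / r = €51,500.00 / 0.062 = €830,645.16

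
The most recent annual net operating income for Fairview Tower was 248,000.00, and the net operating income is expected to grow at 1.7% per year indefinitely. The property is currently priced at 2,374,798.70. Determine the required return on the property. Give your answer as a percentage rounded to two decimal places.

12.32%

D₁ = 248,000.00 × 1.017 = 252,216.0000
P = D₁/(r − g) ⇒ r = D₁/P + g = 252,216.0000/2,374,798.70 + 0.017 = 0.106205 + 0.017 = 0.123205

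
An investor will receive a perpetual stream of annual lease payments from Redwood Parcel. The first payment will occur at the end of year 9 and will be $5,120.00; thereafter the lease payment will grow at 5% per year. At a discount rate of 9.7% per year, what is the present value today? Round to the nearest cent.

$51942.05

Value at end of year 8: C₁ / (r − g) = $5,120.00 / (0.097 − 0.05) = $108,936.1702
Discount to today: PV = $108,936.1702 / (1 + 0.097)^8 = $108,936.1702 / 2.097264 = $51,942.05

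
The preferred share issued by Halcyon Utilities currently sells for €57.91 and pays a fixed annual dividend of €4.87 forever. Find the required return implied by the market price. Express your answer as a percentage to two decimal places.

P = C/r ⇒ r = C/P = €4.87/€57.91 = 0.084096

8.41%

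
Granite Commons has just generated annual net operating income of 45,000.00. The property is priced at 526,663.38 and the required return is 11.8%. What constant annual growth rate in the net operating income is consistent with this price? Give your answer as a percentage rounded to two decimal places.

3.00%

P = D₀(1+g)/(r−g) ⇒ P(r−g) = D₀(1+g) ⇒ g(P+D₀) = P·r − D₀
g = (P·r − D₀)/(P + D₀) = (526,663.38×0.118 − 45,000.00) / (526,663.38 + 45,000.00) = 0.029994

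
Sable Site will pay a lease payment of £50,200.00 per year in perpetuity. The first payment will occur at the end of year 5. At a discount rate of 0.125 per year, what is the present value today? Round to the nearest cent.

Value at end of year 4: C / r = £50,200.00 / 0.125 = £401,600.0000
Discount to today: PV = £401,600.0000 / (1 + 0.125)^4 = £401,600.0000 / 1.601807 = £250,716.90

£250716.90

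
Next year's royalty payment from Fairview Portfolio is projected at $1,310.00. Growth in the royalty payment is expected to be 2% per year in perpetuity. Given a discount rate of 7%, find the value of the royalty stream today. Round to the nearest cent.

$26200.00

Growing perpetuity: P = D₁ / (r − g) = $1,310.0000 / (0.07 − 0.02) = $26,200.00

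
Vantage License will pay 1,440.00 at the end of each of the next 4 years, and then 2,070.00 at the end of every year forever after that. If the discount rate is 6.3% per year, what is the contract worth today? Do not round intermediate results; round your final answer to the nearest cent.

PV of 4-year annuity: 1,440.00 × [1 − (1+0.063)^−4] / 0.063 = 4955.66505
Perpetuity value at year 4: 2,070.00 / 0.063 = 32857.14286
PV of perpetuity: 32857.14286 / (1+0.063)^4 = 25733.37435
Total PV = 4955.66505 + 25733.37435 = 30689.03940

30689.04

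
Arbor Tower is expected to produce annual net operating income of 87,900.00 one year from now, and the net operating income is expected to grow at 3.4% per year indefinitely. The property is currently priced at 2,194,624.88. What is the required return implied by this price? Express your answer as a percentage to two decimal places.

P = D₁/(r − g) ⇒ r = D₁/P + g = 87,900.0000/2,194,624.88 + 0.034 = 0.040052 + 0.034 = 0.074052

7.41%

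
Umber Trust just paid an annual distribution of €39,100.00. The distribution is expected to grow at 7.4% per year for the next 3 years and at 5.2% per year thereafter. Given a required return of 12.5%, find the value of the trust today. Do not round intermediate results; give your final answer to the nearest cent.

€597240.83

D_1 = 41993.40000
D_2 = 45100.91160
D_3 = 48438.37906
Terminal value at year 3: TV = D_3×(1+g_2)/(r−g_2) = 50957.17477/0.073 = 698043.48999
P_0 = D_1/(1+r)^1 + D_2/(1+r)^2 + D_3/(1+r)^3 + TV/(1+r)^3
    = 37327.46667 + 35635.28818 + 34019.82178 + 490258.25360 = 597240.83023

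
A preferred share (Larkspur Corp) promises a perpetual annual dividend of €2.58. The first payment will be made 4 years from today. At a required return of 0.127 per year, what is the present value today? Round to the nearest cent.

Value at end of year 3: C / r = €2.58 / 0.127 = €20.3150
Discount to today: PV = €20.3150 / (1 + 0.127)^3 = €20.3150 / 1.431435 = €14.19

€14.19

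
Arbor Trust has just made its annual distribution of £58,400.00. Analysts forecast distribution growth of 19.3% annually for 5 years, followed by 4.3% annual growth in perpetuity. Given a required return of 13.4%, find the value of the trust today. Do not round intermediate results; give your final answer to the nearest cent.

D_1 = 69671.20000
D_2 = 83117.74160
D_3 = 99159.46573
D_4 = 118297.24261
D_5 = 141128.61044
Terminal value at year 5: TV = D_5×(1+g_2)/(r−g_2) = 147197.14069/0.091 = 1617550.99657
P_0 = D_1/(1+r)^1 + D_2/(1+r)^2 + D_3/(1+r)^3 + D_4/(1+r)^4 + D_5/(1+r)^5 + TV/(1+r)^5
    = 61438.44797 + 64634.98098 + 67997.82390 + 71535.62956 + 75257.50094 + 862566.74151 = 1203431.12486

£1203431.12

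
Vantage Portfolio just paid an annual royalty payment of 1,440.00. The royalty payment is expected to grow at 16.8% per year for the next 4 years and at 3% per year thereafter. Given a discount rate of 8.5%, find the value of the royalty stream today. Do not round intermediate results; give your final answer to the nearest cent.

43164.19

D_1 = 1681.92000
D_2 = 1964.48256
D_3 = 2294.51563
D_4 = 2679.99426
Terminal value at year 4: TV = D_4×(1+g_2)/(r−g_2) = 2760.39408/0.055 = 50188.98334
P_0 = D_1/(1+r)^1 + D_2/(1+r)^2 + D_3/(1+r)^3 + D_4/(1+r)^4 + TV/(1+r)^4
    = 1550.15668 + 1668.74010 + 1796.39487 + 1933.81494 + 36215.07973 = 43164.18631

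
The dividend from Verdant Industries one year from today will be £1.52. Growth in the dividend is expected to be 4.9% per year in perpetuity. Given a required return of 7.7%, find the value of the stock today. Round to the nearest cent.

Growing perpetuity: P = D₁ / (r − g) = £1.5200 / (0.077 − 0.049) = £54.29

£54.29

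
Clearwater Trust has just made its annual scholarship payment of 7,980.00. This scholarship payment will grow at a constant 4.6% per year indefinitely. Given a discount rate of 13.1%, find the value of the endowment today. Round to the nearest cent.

D₁ = D₀ × (1 + g) = 7,980.00 × 1.046 = 8,347.0800
Growing perpetuity: P = D₁ / (r − g) = 8,347.0800 / (0.131 − 0.046) = 98,200.94

98200.94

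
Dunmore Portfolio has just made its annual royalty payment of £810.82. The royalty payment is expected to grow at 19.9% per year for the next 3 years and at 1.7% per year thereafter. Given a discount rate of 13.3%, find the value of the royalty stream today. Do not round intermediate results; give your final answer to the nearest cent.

D_1 = 972.17318
D_2 = 1165.63564
D_3 = 1397.59714
Terminal value at year 3: TV = D_3×(1+g_2)/(r−g_2) = 1421.35629/0.116 = 12253.07144
P_0 = D_1/(1+r)^1 + D_2/(1+r)^2 + D_3/(1+r)^3 + TV/(1+r)^3
    = 858.05223 + 908.03586 + 960.93115 + 8424.71535 = 11151.73459

£11151.73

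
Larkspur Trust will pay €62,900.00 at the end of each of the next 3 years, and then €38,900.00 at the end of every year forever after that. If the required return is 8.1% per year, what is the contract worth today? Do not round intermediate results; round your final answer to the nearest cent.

PV of 3-year annuity: €62,900.00 × [1 − (1+0.081)^−3] / 0.081 = 161807.35453
Perpetuity value at year 3: €38,900.00 / 0.081 = 480246.91358
PV of perpetuity: 480246.91358 / (1+0.081)^3 = 380178.45426
Total PV = 161807.35453 + 380178.45426 = 541985.80879

€541985.81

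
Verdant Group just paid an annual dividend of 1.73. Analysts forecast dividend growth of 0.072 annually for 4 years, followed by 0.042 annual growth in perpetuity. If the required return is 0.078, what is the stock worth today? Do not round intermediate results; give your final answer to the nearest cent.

D_1 = 1.85456
D_2 = 1.98809
D_3 = 2.13123
D_4 = 2.28468
Terminal value at year 4: TV = D_4×(1+g_2)/(r−g_2) = 2.38064/0.036 = 66.12877
P_0 = D_1/(1+r)^1 + D_2/(1+r)^2 + D_3/(1+r)^3 + D_4/(1+r)^4 + TV/(1+r)^4
    = 1.72037 + 1.71080 + 1.70127 + 1.69180 + 48.96834 = 55.79259

55.79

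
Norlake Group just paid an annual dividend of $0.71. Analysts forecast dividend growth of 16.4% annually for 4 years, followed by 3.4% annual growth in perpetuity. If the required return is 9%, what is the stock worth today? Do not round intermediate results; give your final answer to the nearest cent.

D_1 = 0.82644
D_2 = 0.96198
D_3 = 1.11974
D_4 = 1.30338
Terminal value at year 4: TV = D_4×(1+g_2)/(r−g_2) = 1.34769/0.056 = 24.06594
P_0 = D_1/(1+r)^1 + D_2/(1+r)^2 + D_3/(1+r)^3 + D_4/(1+r)^4 + TV/(1+r)^4
    = 0.75820 + 0.80968 + 0.86464 + 0.92335 + 17.04892 = 20.40479

$20.40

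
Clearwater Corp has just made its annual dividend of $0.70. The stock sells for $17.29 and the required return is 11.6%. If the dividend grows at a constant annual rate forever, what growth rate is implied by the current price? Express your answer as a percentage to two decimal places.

7.26%

P = D₀(1+g)/(r−g) ⇒ P(r−g) = D₀(1+g) ⇒ g(P+D₀) = P·r − D₀
g = (P·r − D₀)/(P + D₀) = ($17.29×0.116 − $0.70) / ($17.29 + $0.70) = 0.072576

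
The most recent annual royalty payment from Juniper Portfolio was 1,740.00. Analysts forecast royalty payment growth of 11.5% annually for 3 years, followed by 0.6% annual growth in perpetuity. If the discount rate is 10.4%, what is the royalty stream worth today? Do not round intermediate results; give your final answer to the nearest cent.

D_1 = 1940.10000
D_2 = 2163.21150
D_3 = 2411.98082
Terminal value at year 3: TV = D_3×(1+g_2)/(r−g_2) = 2426.45271/0.098 = 24759.72150
P_0 = D_1/(1+r)^1 + D_2/(1+r)^2 + D_3/(1+r)^3 + TV/(1+r)^3
    = 1757.33696 + 1774.84665 + 1792.53081 + 18400.87755 = 23725.59198

23725.59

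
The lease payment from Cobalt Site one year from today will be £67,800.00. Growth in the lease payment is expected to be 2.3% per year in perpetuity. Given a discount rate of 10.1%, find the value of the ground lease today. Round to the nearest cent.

Growing perpetuity: P = D₁ / (r − g) = £67,800.0000 / (0.101 − 0.023) = £869,230.77

£869230.77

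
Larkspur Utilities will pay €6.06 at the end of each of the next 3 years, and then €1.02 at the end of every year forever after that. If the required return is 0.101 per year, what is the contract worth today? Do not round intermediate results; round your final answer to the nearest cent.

PV of 3-year annuity: €6.06 × [1 − (1+0.101)^−3] / 0.101 = 15.04383
Perpetuity value at year 3: €1.02 / 0.101 = 10.09901
PV of perpetuity: 10.09901 / (1+0.101)^3 = 7.56688
Total PV = 15.04383 + 7.56688 = 22.61071

€22.61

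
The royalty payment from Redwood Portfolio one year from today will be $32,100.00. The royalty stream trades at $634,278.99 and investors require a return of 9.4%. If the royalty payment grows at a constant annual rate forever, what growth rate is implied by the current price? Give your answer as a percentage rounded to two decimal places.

4.34%

P = D₁/(r−g) ⇒ g = r − D₁/P = 0.094 − $32,100.00/$634,278.99 = 0.043391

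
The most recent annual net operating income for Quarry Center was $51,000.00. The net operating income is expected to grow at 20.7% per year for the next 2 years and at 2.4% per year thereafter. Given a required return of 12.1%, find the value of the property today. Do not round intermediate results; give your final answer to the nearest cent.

$738206.20

D_1 = 61557.00000
D_2 = 74299.29900
Terminal value at year 2: TV = D_2×(1+g_2)/(r−g_2) = 76082.48218/0.097 = 784355.48635
P_0 = D_1/(1+r)^1 + D_2/(1+r)^2 + TV/(1+r)^2
    = 54912.57806 + 59125.31821 + 624168.30770 = 738206.20396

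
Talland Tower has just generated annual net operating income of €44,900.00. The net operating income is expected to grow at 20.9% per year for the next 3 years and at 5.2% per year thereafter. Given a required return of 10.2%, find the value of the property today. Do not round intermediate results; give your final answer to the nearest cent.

€1410050.78

D_1 = 54284.10000
D_2 = 65629.47690
D_3 = 79346.03757
Terminal value at year 3: TV = D_3×(1+g_2)/(r−g_2) = 83472.03153/0.05 = 1669440.63052
P_0 = D_1/(1+r)^1 + D_2/(1+r)^2 + D_3/(1+r)^3 + TV/(1+r)^3
    = 49259.61887 + 54042.54013 + 59289.86480 + 1247458.75546 = 1410050.77926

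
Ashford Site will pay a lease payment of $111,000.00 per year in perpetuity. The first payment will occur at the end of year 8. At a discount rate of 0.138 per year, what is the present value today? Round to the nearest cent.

$325422.86

Value at end of year 7: C / r = $111,000.00 / 0.138 = $804,347.8261
Discount to today: PV = $804,347.8261 / (1 + 0.138)^7 = $804,347.8261 / 2.471700 = $325,422.86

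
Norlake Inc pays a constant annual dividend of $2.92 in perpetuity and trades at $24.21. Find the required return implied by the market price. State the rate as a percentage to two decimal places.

12.06%

P = C/r ⇒ r = C/P = $2.92/$24.21 = 0.120611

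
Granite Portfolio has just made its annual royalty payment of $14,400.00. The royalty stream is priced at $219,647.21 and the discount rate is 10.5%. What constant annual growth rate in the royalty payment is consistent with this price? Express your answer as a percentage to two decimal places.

P = D₀(1+g)/(r−g) ⇒ P(r−g) = D₀(1+g) ⇒ g(P+D₀) = P·r − D₀
g = (P·r − D₀)/(P + D₀) = ($219,647.21×0.105 − $14,400.00) / ($219,647.21 + $14,400.00) = 0.037014

3.70%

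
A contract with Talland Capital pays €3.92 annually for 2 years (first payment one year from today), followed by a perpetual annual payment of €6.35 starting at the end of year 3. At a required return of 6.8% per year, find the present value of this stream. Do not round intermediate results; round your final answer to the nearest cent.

€88.98

PV of 2-year annuity: €3.92 × [1 − (1+0.068)^−2] / 0.068 = 7.10713
Perpetuity value at year 2: €6.35 / 0.068 = 93.38235
PV of perpetuity: 93.38235 / (1+0.068)^2 = 81.86953
Total PV = 7.10713 + 81.86953 = 88.97666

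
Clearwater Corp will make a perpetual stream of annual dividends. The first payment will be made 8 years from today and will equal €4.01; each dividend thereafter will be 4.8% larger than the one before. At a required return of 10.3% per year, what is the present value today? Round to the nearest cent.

€36.71

Value at end of year 7: C₁ / (r − g) = €4.01 / (0.103 − 0.048) = €72.9091
Discount to today: PV = €72.9091 / (1 + 0.103)^7 = €72.9091 / 1.986226 = €36.71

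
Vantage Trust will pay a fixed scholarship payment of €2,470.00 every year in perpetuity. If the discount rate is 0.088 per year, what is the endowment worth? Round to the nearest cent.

€28068.18

Level perpetuity: PV = C / r = €2,470.00 / 0.088 = €28,068.18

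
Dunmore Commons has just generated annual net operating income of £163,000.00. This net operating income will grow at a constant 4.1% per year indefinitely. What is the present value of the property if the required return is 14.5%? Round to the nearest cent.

D₁ = D₀ × (1 + g) = £163,000.00 × 1.041 = £169,683.0000
Growing perpetuity: P = D₁ / (r − g) = £169,683.0000 / (0.145 − 0.041) = £1,631,567.31

£1631567.31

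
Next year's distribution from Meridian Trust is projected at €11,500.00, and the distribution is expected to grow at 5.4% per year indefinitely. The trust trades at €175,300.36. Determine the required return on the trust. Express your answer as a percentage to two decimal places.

P = D₁/(r − g) ⇒ r = D₁/P + g = €11,500.0000/€175,300.36 + 0.054 = 0.065602 + 0.054 = 0.119602

11.96%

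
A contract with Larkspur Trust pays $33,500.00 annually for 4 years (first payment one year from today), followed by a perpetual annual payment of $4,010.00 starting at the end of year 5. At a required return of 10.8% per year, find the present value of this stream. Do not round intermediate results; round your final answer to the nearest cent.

$129012.81

PV of 4-year annuity: $33,500.00 × [1 − (1+0.108)^−4] / 0.108 = 104377.30002
Perpetuity value at year 4: $4,010.00 / 0.108 = 37129.62963
PV of perpetuity: 37129.62963 / (1+0.108)^4 = 24635.51103
Total PV = 104377.30002 + 24635.51103 = 129012.81105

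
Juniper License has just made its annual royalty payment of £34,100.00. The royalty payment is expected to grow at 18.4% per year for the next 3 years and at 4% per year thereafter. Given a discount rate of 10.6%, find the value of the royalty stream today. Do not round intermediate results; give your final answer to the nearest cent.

D_1 = 40374.40000
D_2 = 47803.28960
D_3 = 56599.09489
Terminal value at year 3: TV = D_3×(1+g_2)/(r−g_2) = 58863.05868/0.066 = 891864.52548
P_0 = D_1/(1+r)^1 + D_2/(1+r)^2 + D_3/(1+r)^3 + TV/(1+r)^3
    = 36504.88246 + 39079.36784 + 41835.41729 + 659224.75731 = 776644.42490

£776644.42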